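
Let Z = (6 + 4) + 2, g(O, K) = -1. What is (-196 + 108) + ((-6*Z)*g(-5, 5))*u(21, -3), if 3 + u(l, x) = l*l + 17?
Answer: 32672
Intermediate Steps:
u(l, x) = 14 + l² (u(l, x) = -3 + (l*l + 17) = -3 + (l² + 17) = -3 + (17 + l²) = 14 + l²)
Z = 12 (Z = 10 + 2 = 12)
(-196 + 108) + ((-6*Z)*g(-5, 5))*u(21, -3) = (-196 + 108) + (-6*12*(-1))*(14 + 21²) = -88 + (-72*(-1))*(14 + 441) = -88 + 72*455 = -88 + 32760 = 32672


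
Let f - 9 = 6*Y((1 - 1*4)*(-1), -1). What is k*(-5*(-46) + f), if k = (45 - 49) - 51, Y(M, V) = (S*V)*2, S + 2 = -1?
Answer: -15125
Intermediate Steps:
S = -3 (S = -2 - 1 = -3)
Y(M, V) = -6*V (Y(M, V) = -3*V*2 = -6*V)
k = -55 (k = -4 - 51 = -55)
f = 45 (f = 9 + 6*(-6*(-1)) = 9 + 6*6 = 9 + 36 = 45)
k*(-5*(-46) + f) = -55*(-5*(-46) + 45) = -55*(230 + 45) = -55*275 = -15125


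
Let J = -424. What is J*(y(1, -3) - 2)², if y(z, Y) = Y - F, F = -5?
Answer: 0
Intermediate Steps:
y(z, Y) = 5 + Y (y(z, Y) = Y - 1*(-5) = Y + 5 = 5 + Y)
J*(y(1, -3) - 2)² = -424*((5 - 3) - 2)² = -424*(2 - 2)² = -424*0² = -424*0 = 0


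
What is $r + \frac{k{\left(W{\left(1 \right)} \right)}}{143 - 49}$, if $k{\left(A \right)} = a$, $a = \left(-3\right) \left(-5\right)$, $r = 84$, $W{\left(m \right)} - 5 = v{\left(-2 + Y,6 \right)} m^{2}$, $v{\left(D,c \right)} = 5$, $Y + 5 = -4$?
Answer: $\frac{7911}{94} \approx 84.16$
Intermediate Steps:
$Y = -9$ ($Y = -5 - 4 = -9$)
$W{\left(m \right)} = 5 + 5 m^{2}$
$a = 15$
$k{\left(A \right)} = 15$
$r + \frac{k{\left(W{\left(1 \right)} \right)}}{143 - 49} = 84 + \frac{15}{143 - 49} = 84 + \frac{15}{94} = \frac{7911}{94}$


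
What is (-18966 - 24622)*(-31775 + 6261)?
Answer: 1112104232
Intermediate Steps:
(-18966 - 24622)*(-31775 + 6261) = -43588*(-25514) = 1112104232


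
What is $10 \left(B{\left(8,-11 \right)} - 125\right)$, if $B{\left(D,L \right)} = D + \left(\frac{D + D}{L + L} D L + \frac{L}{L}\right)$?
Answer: $-520$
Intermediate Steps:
$B{\left(D,L \right)} = 1 + D + D^{2}$ ($B{\left(D,L \right)} = D + \left(\frac{2 D}{2 L} D L + 1\right) = D + \left(2 D \frac{1}{2 L} D L + 1\right) = D + \left(\frac{D}{L} D L + 1\right) = D + \left(\frac{D^{2}}{L} L + 1\right) = D + \left(D^{2} + 1\right) = D + \left(1 + D^{2}\right) = 1 + D + D^{2}$)
$10 \left(B{\left(8,-11 \right)} - 125\right) = 10 \left(\left(1 + 8 + 8^{2}\right) - 125\right) = 10 \left(\left(1 + 8 + 64\right) - 125\right) = 10 \left(73 - 125\right) = 10 \left(-52\right) = -520$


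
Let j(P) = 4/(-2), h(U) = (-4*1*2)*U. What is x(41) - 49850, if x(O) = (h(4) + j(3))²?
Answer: -48694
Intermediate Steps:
h(U) = -8*U (h(U) = (-4*2)*U = -8*U)
j(P) = -2 (j(P) = 4*(-½) = -2)
x(O) = 1156 (x(O) = (-8*4 - 2)² = (-32 - 2)² = (-34)² = 1156)
x(41) - 49850 = 1156 - 49850 = -48694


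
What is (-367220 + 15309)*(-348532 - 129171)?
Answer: 168108940433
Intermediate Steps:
(-367220 + 15309)*(-348532 - 129171) = -351911*(-477703) = 168108940433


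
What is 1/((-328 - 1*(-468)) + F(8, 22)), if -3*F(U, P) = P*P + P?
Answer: -3/86 ≈ -0.034884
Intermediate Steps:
F(U, P) = -P/3 - P²/3 (F(U, P) = -(P*P + P)/3 = -(P² + P)/3 = -(P + P²)/3 = -P/3 - P²/3)
1/((-328 - 1*(-468)) + F(8, 22)) = 1/((-328 - 1*(-468)) - ⅓*22*(1 + 22)) = 1/((-328 + 468) - ⅓*22*23) = 1/(140 - 506/3) = 1/(-86/3) = -3/86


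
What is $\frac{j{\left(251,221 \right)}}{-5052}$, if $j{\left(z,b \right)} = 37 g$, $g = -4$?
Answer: $\frac{37}{1263} \approx 0.029295$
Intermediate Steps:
$j{\left(z,b \right)} = -148$ ($j{\left(z,b \right)} = 37 \left(-4\right) = -148$)
$\frac{j{\left(251,221 \right)}}{-5052} = - \frac{148}{-5052} = \left(-148\right) \left(- \frac{1}{5052}\right) = \frac{37}{1263}$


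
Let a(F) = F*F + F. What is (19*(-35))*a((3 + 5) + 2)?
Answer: -73150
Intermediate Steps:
a(F) = F + F² (a(F) = F² + F = F + F²)
(19*(-35))*a((3 + 5) + 2) = (19*(-35))*(((3 + 5) + 2)*(1 + ((3 + 5) + 2))) = -665*(8 + 2)*(1 + (8 + 2)) = -6650*(1 + 10) = -6650*11 = -665*110 = -73150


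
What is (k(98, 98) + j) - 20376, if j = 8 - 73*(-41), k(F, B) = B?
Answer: -17277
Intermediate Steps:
j = 3001 (j = 8 + 2993 = 3001)
(k(98, 98) + j) - 20376 = (98 + 3001) - 20376 = 3099 - 20376 = -17277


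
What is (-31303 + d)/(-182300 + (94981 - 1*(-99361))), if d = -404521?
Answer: -217912/6021 ≈ -36.192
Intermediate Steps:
(-31303 + d)/(-182300 + (94981 - 1*(-99361))) = (-31303 - 404521)/(-182300 + (94981 - 1*(-99361))) = -435824/(-182300 + (94981 + 99361)) = -435824/(-182300 + 194342) = -435824/12042 = -435824*1/12042 = -217912/6021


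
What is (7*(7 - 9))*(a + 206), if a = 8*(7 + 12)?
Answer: -5012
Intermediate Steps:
a = 152 (a = 8*19 = 152)
(7*(7 - 9))*(a + 206) = (7*(7 - 9))*(152 + 206) = (7*(-2))*358 = -14*358 = -5012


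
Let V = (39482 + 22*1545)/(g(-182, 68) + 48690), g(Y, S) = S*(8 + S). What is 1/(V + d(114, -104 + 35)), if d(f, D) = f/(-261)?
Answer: 334689/310390 ≈ 1.0783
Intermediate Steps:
d(f, D) = -f/261 (d(f, D) = f*(-1/261) = -f/261)
V = 5248/3847 (V = (39482 + 22*1545)/(68*(8 + 68) + 48690) = (39482 + 33990)/(68*76 + 48690) = 73472/(5168 + 48690) = 73472/53858 = 73472*(1/53858) = 5248/3847 ≈ 1.3642)
1/(V + d(114, -104 + 35)) = 1/(5248/3847 - 1/261*114) = 1/(5248/3847 - 38/87) = 1/(310390/334689) = 334689/310390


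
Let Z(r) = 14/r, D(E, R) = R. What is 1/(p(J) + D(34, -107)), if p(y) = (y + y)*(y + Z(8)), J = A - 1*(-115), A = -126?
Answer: 2/193 ≈ 0.010363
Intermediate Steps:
J = -11 (J = -126 - 1*(-115) = -126 + 115 = -11)
p(y) = 2*y*(7/4 + y) (p(y) = (y + y)*(y + 14/8) = (2*y)*(y + 14*(⅛)) = (2*y)*(y + 7/4) = (2*y)*(7/4 + y) = 2*y*(7/4 + y))
1/(p(J) + D(34, -107)) = 1/((½)*(-11)*(7 + 4*(-11)) - 107) = 1/((½)*(-11)*(7 - 44) - 107) = 1/((½)*(-11)*(-37) - 107) = 1/(407/2 - 107) = 1/(193/2) = 2/193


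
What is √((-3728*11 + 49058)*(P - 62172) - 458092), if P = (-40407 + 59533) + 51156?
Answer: 4*√4051713 ≈ 8051.5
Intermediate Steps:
P = 70282 (P = 19126 + 51156 = 70282)
√((-3728*11 + 49058)*(P - 62172) - 458092) = √((-3728*11 + 49058)*(70282 - 62172) - 458092) = √((-41008 + 49058)*8110 - 458092) = √(8050*8110 - 458092) = √(65285500 - 458092) = √64827408 = 4*√4051713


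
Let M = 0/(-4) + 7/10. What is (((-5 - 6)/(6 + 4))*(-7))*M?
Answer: 539/100 ≈ 5.3900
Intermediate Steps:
M = 7/10 (M = 0*(-¼) + 7*(⅒) = 0 + 7/10 = 7/10 ≈ 0.70000)
(((-5 - 6)/(6 + 4))*(-7))*M = (((-5 - 6)/(6 + 4))*(-7))*(7/10) = (-11/10*(-7))*(7/10) = (-11*⅒*(-7))*(7/10) = -11/10*(-7)*(7/10) = (77/10)*(7/10) = 539/100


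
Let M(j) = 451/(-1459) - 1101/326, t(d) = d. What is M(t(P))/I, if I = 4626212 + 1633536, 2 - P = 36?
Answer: -1753385/2977348980232 ≈ -5.8891e-7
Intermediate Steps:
P = -34 (P = 2 - 1*36 = 2 - 36 = -34)
M(j) = -1753385/475634 (M(j) = 451*(-1/1459) - 1101*1/326 = -451/1459 - 1101/326 = -1753385/475634)
I = 6259748
M(t(P))/I = -1753385/475634/6259748 = -1753385/475634*1/6259748 = -1753385/2977348980232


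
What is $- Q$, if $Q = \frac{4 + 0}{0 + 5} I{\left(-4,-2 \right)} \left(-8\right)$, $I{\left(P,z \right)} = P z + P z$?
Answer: $\frac{512}{5} \approx 102.4$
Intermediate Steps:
$I{\left(P,z \right)} = 2 P z$
$Q = - \frac{512}{5}$ ($Q = \frac{4 + 0}{0 + 5} \cdot 2 \left(-4\right) \left(-2\right) \left(-8\right) = \frac{4}{5} \cdot 16 \left(-8\right) = \frac{64}{5} \left(-8\right) = - \frac{512}{5} \approx -102.4$)
$- Q = \left(-1\right) \left(- \frac{512}{5}\right) = \frac{512}{5}$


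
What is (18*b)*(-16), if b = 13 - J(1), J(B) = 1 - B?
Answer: -3744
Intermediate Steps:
b = 13 (b = 13 - (1 - 1*1) = 13 - (1 - 1) = 13 - 1*0 = 13 + 0 = 13)
(18*b)*(-16) = (18*13)*(-16) = 234*(-16) = -3744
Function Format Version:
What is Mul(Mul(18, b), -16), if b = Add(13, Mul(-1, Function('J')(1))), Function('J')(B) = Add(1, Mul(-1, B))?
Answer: -3744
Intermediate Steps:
b = 13 (b = Add(13, Mul(-1, Add(1, Mul(-1, 1)))) = Add(13, Mul(-1, Add(1, -1))) = Add(13, Mul(-1, 0)) = Add(13, 0) = 13)
Mul(Mul(18, b), -16) = Mul(Mul(18, 13), -16) = Mul(234, -16) = -3744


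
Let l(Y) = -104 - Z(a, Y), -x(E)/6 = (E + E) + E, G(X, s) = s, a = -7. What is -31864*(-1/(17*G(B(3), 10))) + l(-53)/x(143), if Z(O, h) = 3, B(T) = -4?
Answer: 41018063/218790 ≈ 187.48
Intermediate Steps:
x(E) = -18*E (x(E) = -6*((E + E) + E) = -6*(2*E + E) = -18*E)
l(Y) = -107 (l(Y) = -104 - 1*3 = -104 - 3 = -107)
-31864*(-1/(17*G(B(3), 10))) + l(-53)/x(143) = -31864/(10*(-17)) - 107/((-18*143)) = -31864/(-170) - 107/(-2574) = -31864*(-1/170) - 107*(-1/2574) = 15932/85 + 107/2574 = 41018063/218790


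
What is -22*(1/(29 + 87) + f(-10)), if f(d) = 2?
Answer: -2563/58 ≈ -44.190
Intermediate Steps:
-22*(1/(29 + 87) + f(-10)) = -22*(1/(29 + 87) + 2) = -22*(1/116 + 2) = -22*233/116 = -2563/58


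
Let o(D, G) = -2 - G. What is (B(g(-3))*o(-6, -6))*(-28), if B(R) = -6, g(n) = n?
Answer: 672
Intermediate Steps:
(B(g(-3))*o(-6, -6))*(-28) = -6*(-2 - 1*(-6))*(-28) = -6*(-2 + 6)*(-28) = -6*4*(-28) = -24*(-28) = 672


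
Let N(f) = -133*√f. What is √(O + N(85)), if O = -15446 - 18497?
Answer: √(-33943 - 133*√85) ≈ 187.53*I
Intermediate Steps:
O = -33943
√(O + N(85)) = √(-33943 - 133*√85)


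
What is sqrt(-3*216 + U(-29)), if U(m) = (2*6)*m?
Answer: 2*I*sqrt(249) ≈ 31.559*I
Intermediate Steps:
U(m) = 12*m
sqrt(-3*216 + U(-29)) = sqrt(-3*216 + 12*(-29)) = sqrt(-648 - 348) = sqrt(-996) = 2*I*sqrt(249)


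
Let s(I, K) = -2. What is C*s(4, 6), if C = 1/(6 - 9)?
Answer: 2/3 ≈ 0.66667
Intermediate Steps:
C = -1/3 (C = 1/(-3) = -1/3 ≈ -0.33333)
C*s(4, 6) = -1/3*(-2) = 2/3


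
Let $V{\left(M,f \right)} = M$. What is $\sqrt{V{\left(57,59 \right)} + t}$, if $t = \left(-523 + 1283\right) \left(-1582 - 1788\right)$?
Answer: $i \sqrt{2561143} \approx 1600.4 i$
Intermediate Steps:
$t = -2561200$ ($t = 760 \left(-3370\right) = -2561200$)
$\sqrt{V{\left(57,59 \right)} + t} = \sqrt{57 - 2561200} = \sqrt{-2561143} = i \sqrt{2561143}$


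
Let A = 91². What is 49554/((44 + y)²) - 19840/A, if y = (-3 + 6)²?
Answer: 354626114/23261329 ≈ 15.245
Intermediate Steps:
y = 9 (y = 3² = 9)
A = 8281
49554/((44 + y)²) - 19840/A = 49554/((44 + 9)²) - 19840/8281 = 49554/(53²) - 19840*1/8281 = 49554/2809 - 19840/8281 = 354626114/23261329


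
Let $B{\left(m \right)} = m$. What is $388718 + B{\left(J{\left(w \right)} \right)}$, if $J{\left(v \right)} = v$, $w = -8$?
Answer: $388710$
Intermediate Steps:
$388718 + B{\left(J{\left(w \right)} \right)} = 388718 - 8 = 388710$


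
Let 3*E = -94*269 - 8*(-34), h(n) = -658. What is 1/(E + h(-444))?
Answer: -1/8996 ≈ -0.00011116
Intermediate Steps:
E = -8338 (E = (-94*269 - 8*(-34))/3 = (-25286 + 272)/3 = (⅓)*(-25014) = -8338)
1/(E + h(-444)) = 1/(-8338 - 658) = 1/(-8996) = -1/8996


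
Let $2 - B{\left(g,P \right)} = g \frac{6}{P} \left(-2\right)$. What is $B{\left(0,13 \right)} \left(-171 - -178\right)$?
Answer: $14$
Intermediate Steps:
$B{\left(g,P \right)} = 2 + \frac{12 g}{P}$ ($B{\left(g,P \right)} = 2 - g \frac{6}{P} \left(-2\right) = 2 - \frac{6 g}{P} \left(-2\right) = 2 - - \frac{12 g}{P} = 2 + \frac{12 g}{P}$)
$B{\left(0,13 \right)} \left(-171 - -178\right) = \left(2 + 12 \cdot 0 \cdot \frac{1}{13}\right) \left(-171 - -178\right) = \left(2 + 12 \cdot 0 \cdot \frac{1}{13}\right) \left(-171 + 178\right) = \left(2 + 0\right) 7 = 2 \cdot 7 = 14$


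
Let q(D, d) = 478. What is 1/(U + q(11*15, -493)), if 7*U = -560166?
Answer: -7/556820 ≈ -1.2571e-5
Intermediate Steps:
U = -560166/7 (U = (⅐)*(-560166) = -560166/7 ≈ -80024.)
1/(U + q(11*15, -493)) = 1/(-560166/7 + 478) = 1/(-556820/7) = -7/556820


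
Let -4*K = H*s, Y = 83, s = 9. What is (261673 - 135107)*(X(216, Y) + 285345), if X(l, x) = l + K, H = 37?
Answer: 72263553813/2 ≈ 3.6132e+10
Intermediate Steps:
K = -333/4 (K = -37*9/4 = -1/4*333 = -333/4 ≈ -83.250)
X(l, x) = -333/4 + l (X(l, x) = l - 333/4 = -333/4 + l)
(261673 - 135107)*(X(216, Y) + 285345) = (261673 - 135107)*((-333/4 + 216) + 285345) = 126566*(531/4 + 285345) = 126566*(1141911/4) = 72263553813/2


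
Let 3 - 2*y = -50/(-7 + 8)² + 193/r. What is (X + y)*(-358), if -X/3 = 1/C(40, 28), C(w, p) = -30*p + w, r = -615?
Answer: -469590211/49200 ≈ -9544.5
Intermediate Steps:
C(w, p) = w - 30*p
X = 3/800 (X = -3/(40 - 30*28) = -3/(40 - 840) = -3/(-800) = -3*(-1/800) = 3/800 ≈ 0.0037500)
y = 16394/615 (y = 3/2 - (-50/(-7 + 8)² + 193/(-615))/2 = 3/2 - (-50/(1²) + 193*(-1/615))/2 = 3/2 - (-50/1 - 193/615)/2 = 3/2 - (-50*1 - 193/615)/2 = 3/2 - (-50 - 193/615)/2 = 3/2 - ½*(-30943/615) = 3/2 + 30943/1230 = 16394/615 ≈ 26.657)
(X + y)*(-358) = (3/800 + 16394/615)*(-358) = (2623409/98400)*(-358) = -469590211/49200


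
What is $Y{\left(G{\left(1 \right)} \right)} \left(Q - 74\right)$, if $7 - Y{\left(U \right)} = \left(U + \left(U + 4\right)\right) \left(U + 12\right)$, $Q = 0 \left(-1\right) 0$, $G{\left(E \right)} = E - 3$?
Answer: $-518$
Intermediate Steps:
$G{\left(E \right)} = -3 + E$
$Q = 0$ ($Q = 0 \cdot 0 = 0$)
$Y{\left(U \right)} = 7 - \left(4 + 2 U\right) \left(12 + U\right)$ ($Y{\left(U \right)} = 7 - \left(U + \left(U + 4\right)\right) \left(U + 12\right) = 7 - \left(U + \left(4 + U\right)\right) \left(12 + U\right) = 7 - \left(4 + 2 U\right) \left(12 + U\right)$)
$Y{\left(G{\left(1 \right)} \right)} \left(Q - 74\right) = \left(-41 - 28 \left(-3 + 1\right) - 2 \left(-3 + 1\right)^{2}\right) \left(0 - 74\right) = \left(-41 - -56 - 2 \left(-2\right)^{2}\right) \left(-74\right) = \left(-41 + 56 - 8\right) \left(-74\right) = 7 \left(-74\right) = -518$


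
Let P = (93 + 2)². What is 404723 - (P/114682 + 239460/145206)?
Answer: 1123271141751641/2775419082 ≈ 4.0472e+5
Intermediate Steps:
P = 9025 (P = 95² = 9025)
404723 - (P/114682 + 239460/145206) = 404723 - (9025/114682 + 239460/145206) = 404723 - (9025*(1/114682) + 239460*(1/145206)) = 404723 - (9025/114682 + 39910/24201) = 404723 - 1*4795372645/2775419082 = 404723 - 4795372645/2775419082 = 1123271141751641/2775419082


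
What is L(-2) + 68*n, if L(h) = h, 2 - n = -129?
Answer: 8906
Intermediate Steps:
n = 131 (n = 2 - 1*(-129) = 2 + 129 = 131)
L(-2) + 68*n = -2 + 68*131 = -2 + 8908 = 8906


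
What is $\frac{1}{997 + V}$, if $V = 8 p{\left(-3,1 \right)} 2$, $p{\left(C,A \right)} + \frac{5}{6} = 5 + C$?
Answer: $\frac{3}{3047} \approx 0.00098458$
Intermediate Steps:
$p{\left(C,A \right)} = \frac{25}{6} + C$ ($p{\left(C,A \right)} = - \frac{5}{6} + \left(5 + C\right) = \frac{25}{6} + C$)
$V = \frac{56}{3}$ ($V = 8 \left(\frac{25}{6} - 3\right) 2 = 8 \cdot \frac{7}{6} \cdot 2 = \frac{28}{3} \cdot 2 = \frac{56}{3} \approx 18.667$)
$\frac{1}{997 + V} = \frac{1}{997 + \frac{56}{3}} = \frac{1}{\frac{3047}{3}} = \frac{3}{3047}$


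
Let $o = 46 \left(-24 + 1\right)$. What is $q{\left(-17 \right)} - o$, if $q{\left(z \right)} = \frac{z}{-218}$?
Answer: $\frac{230661}{218} \approx 1058.1$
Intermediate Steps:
$o = -1058$ ($o = 46 \left(-23\right) = -1058$)
$q{\left(z \right)} = - \frac{z}{218}$ ($q{\left(z \right)} = z \left(- \frac{1}{218}\right) = - \frac{z}{218}$)
$q{\left(-17 \right)} - o = \left(- \frac{1}{218}\right) \left(-17\right) - -1058 = \frac{17}{218} + 1058 = \frac{230661}{218}$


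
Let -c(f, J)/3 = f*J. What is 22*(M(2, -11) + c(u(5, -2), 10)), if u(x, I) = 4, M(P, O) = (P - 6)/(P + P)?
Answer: -2662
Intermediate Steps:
M(P, O) = (-6 + P)/(2*P) (M(P, O) = (-6 + P)/((2*P)) = (-6 + P)*(1/(2*P)) = (-6 + P)/(2*P))
c(f, J) = -3*J*f (c(f, J) = -3*f*J = -3*J*f)
22*(M(2, -11) + c(u(5, -2), 10)) = 22*((½)*(-6 + 2)/2 - 3*10*4) = 22*((½)*(½)*(-4) - 120) = 22*(-1 - 120) = 22*(-121) = -2662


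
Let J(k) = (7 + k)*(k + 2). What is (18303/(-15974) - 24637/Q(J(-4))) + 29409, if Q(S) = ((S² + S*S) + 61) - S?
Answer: 64903236319/2220386 ≈ 29231.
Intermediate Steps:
J(k) = (2 + k)*(7 + k) (J(k) = (7 + k)*(2 + k) = (2 + k)*(7 + k))
Q(S) = 61 - S + 2*S² (Q(S) = ((S² + S²) + 61) - S = (2*S² + 61) - S = (61 + 2*S²) - S = 61 - S + 2*S²)
(18303/(-15974) - 24637/Q(J(-4))) + 29409 = (18303/(-15974) - 24637/(61 - (14 + (-4)² + 9*(-4)) + 2*(14 + (-4)² + 9*(-4))²)) + 29409 = (18303*(-1/15974) - 24637/(61 - (14 + 16 - 36) + 2*(14 + 16 - 36)²)) + 29409 = (-18303/15974 - 24637/(61 - 1*(-6) + 2*(-6)²)) + 29409 = (-18303/15974 - 24637/(61 + 6 + 2*36)) + 29409 = (-18303/15974 - 24637/(61 + 6 + 72)) + 29409 = (-18303/15974 - 24637/139) + 29409 = -396095555/2220386 + 29409 = 64903236319/2220386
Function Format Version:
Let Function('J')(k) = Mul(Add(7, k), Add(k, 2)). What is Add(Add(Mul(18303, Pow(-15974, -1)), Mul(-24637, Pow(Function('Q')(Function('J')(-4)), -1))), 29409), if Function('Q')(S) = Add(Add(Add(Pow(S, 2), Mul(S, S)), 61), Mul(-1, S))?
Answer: Rational(64903236319, 2220386) ≈ 29231.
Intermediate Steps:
Function('J')(k) = Mul(Add(2, k), Add(7, k)) (Function('J')(k) = Mul(Add(7, k), Add(2, k)) = Mul(Add(2, k), Add(7, k)))
Function('Q')(S) = Add(61, Mul(-1, S), Mul(2, Pow(S, 2))) (Function('Q')(S) = Add(Add(Add(Pow(S, 2), Pow(S, 2)), 61), Mul(-1, S)) = Add(Add(Mul(2, Pow(S, 2)), 61), Mul(-1, S)) = Add(Add(61, Mul(2, Pow(S, 2))), Mul(-1, S)) = Add(61, Mul(-1, S), Mul(2, Pow(S, 2))))
Add(Add(Mul(18303, Pow(-15974, -1)), Mul(-24637, Pow(Function('Q')(Function('J')(-4)), -1))), 29409) = Add(Add(Mul(18303, Pow(-15974, -1)), Mul(-24637, Pow(Add(61, Mul(-1, Add(14, Pow(-4, 2), Mul(9, -4))), Mul(2, Pow(Add(14, Pow(-4, 2), Mul(9, -4)), 2))), -1))), 29409) = Add(Add(Mul(18303, Rational(-1, 15974)), Mul(-24637, Pow(Add(61, Mul(-1, Add(14, 16, -36)), Mul(2, Pow(Add(14, 16, -36), 2))), -1))), 29409) = Add(Add(Rational(-18303, 15974), Mul(-24637, Pow(Add(61, Mul(-1, -6), Mul(2, Pow(-6, 2))), -1))), 29409) = Add(Add(Rational(-18303, 15974), Mul(-24637, Pow(Add(61, 6, Mul(2, 36)), -1))), 29409) = Add(Add(Rational(-18303, 15974), Mul(-24637, Pow(Add(61, 6, 72), -1))), 29409) = Add(Add(Rational(-18303, 15974), Mul(-24637, Pow(139, -1))), 29409) = Add(Add(Rational(-18303, 15974), Mul(-24637, Rational(1, 139))), 29409) = Add(Add(Rational(-18303, 15974), Rational(-24637, 139)), 29409) = Add(Rational(-396095555, 2220386), 29409) = Rational(64903236319, 2220386)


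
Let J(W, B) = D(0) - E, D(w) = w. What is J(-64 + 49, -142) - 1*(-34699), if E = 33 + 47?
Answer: 34619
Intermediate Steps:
E = 80
J(W, B) = -80 (J(W, B) = 0 - 1*80 = 0 - 80 = -80)
J(-64 + 49, -142) - 1*(-34699) = -80 - 1*(-34699) = -80 + 34699 = 34619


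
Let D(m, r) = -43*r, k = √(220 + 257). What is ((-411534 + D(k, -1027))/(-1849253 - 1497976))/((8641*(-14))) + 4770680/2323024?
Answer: 60368110499882354/29395522541693847 ≈ 2.0536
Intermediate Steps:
k = 3*√53 (k = √477 = 3*√53 ≈ 21.840)
((-411534 + D(k, -1027))/(-1849253 - 1497976))/((8641*(-14))) + 4770680/2323024 = ((-411534 - 43*(-1027))/(-1849253 - 1497976))/((8641*(-14))) + 4770680/2323024 = ((-411534 + 44161)/(-3347229))/(-120974) + 4770680*(1/2323024) = -367373*(-1/3347229)*(-1/120974) + 596335/290378 = (367373/3347229)*(-1/120974) + 596335/290378 = -367373/404927681046 + 596335/290378 = 60368110499882354/29395522541693847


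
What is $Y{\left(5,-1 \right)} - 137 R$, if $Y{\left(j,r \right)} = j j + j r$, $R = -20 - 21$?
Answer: $5637$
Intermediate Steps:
$R = -41$
$Y{\left(j,r \right)} = j^{2} + j r$
$Y{\left(5,-1 \right)} - 137 R = 5 \left(5 - 1\right) - -5617 = 5 \cdot 4 + 5617 = 20 + 5617 = 5637$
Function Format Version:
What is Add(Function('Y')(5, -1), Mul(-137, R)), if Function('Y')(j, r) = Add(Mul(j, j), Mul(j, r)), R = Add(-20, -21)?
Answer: 5637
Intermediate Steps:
R = -41
Function('Y')(j, r) = Add(Pow(j, 2), Mul(j, r))
Add(Function('Y')(5, -1), Mul(-137, R)) = Add(Mul(5, Add(5, -1)), Mul(-137, -41)) = Add(Mul(5, 4), 5617) = Add(20, 5617) = 5637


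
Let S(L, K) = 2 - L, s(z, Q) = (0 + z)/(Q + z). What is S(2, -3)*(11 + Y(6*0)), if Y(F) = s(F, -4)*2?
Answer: 0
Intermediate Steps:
s(z, Q) = z/(Q + z)
Y(F) = 2*F/(-4 + F) (Y(F) = (F/(-4 + F))*2 = 2*F/(-4 + F))
S(2, -3)*(11 + Y(6*0)) = (2 - 1*2)*(11 + 2*(6*0)/(-4 + 6*0)) = (2 - 2)*(11 + 2*0/(-4 + 0)) = 0*(11 + 2*0/(-4)) = 0*(11 + 2*0*(-¼)) = 0*(11 + 0) = 0*11 = 0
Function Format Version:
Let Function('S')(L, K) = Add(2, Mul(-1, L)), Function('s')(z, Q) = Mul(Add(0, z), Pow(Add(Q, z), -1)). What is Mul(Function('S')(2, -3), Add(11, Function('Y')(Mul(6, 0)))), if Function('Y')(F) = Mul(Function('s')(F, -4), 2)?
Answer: 0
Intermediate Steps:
Function('s')(z, Q) = Mul(z, Pow(Add(Q, z), -1))
Function('Y')(F) = Mul(2, F, Pow(Add(-4, F), -1)) (Function('Y')(F) = Mul(Mul(F, Pow(Add(-4, F), -1)), 2) = Mul(2, F, Pow(Add(-4, F), -1)))
Mul(Function('S')(2, -3), Add(11, Function('Y')(Mul(6, 0)))) = Mul(Add(2, Mul(-1, 2)), Add(11, Mul(2, Mul(6, 0), Pow(Add(-4, Mul(6, 0)), -1)))) = Mul(Add(2, -2), Add(11, Mul(2, 0, Pow(Add(-4, 0), -1)))) = Mul(0, Add(11, Mul(2, 0, Pow(-4, -1)))) = Mul(0, Add(11, Mul(2, 0, Rational(-1, 4)))) = Mul(0, Add(11, 0)) = Mul(0, 11) = 0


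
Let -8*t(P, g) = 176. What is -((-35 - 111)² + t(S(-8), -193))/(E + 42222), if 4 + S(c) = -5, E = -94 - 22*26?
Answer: -3549/6926 ≈ -0.51242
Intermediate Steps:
E = -666 (E = -94 - 572 = -666)
S(c) = -9 (S(c) = -4 - 5 = -9)
t(P, g) = -22 (t(P, g) = -⅛*176 = -22)
-((-35 - 111)² + t(S(-8), -193))/(E + 42222) = -((-35 - 111)² - 22)/(-666 + 42222) = -((-146)² - 22)/41556 = -(21316 - 22)/41556 = -21294/41556 = -1*3549/6926 = -3549/6926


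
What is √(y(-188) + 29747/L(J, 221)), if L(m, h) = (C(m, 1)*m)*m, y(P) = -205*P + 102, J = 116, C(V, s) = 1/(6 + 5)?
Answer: 3*√57810441/116 ≈ 196.64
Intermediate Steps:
C(V, s) = 1/11
y(P) = 102 - 205*P
L(m, h) = m²/11 (L(m, h) = (m/11)*m = m²/11)
√(y(-188) + 29747/L(J, 221)) = √((102 - 205*(-188)) + 29747/(((1/11)*116²))) = √((102 + 38540) + 29747/(((1/11)*13456))) = √(38642 + 29747/(13456/11)) = √(38642 + 29747*(11/13456)) = √(38642 + 327217/13456) = √(520293969/13456) = 3*√57810441/116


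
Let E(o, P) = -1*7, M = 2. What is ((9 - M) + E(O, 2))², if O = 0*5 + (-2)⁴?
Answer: 0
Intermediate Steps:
O = 16 (O = 0 + 16 = 16)
E(o, P) = -7
((9 - M) + E(O, 2))² = ((9 - 1*2) - 7)² = ((9 - 2) - 7)² = (7 - 7)² = 0² = 0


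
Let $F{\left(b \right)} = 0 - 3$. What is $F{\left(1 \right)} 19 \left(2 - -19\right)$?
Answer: $-1197$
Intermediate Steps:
$F{\left(b \right)} = -3$ ($F{\left(b \right)} = 0 - 3 = -3$)
$F{\left(1 \right)} 19 \left(2 - -19\right) = \left(-3\right) 19 \left(2 - -19\right) = - 57 \left(2 + 19\right) = \left(-57\right) 21 = -1197$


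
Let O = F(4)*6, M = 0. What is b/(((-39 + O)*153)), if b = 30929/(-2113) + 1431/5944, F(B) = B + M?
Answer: 10636369/1695555720 ≈ 0.0062731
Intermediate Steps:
F(B) = B (F(B) = B + 0 = B)
O = 24 (O = 4*6 = 24)
b = -180818273/12559672 (b = 30929*(-1/2113) + 1431*(1/5944) = -30929/2113 + 1431/5944 = -180818273/12559672 ≈ -14.397)
b/(((-39 + O)*153)) = -180818273*1/(153*(-39 + 24))/12559672 = -180818273/(12559672*((-15*153))) = -180818273/12559672/(-2295) = -180818273/12559672*(-1/2295) = 10636369/1695555720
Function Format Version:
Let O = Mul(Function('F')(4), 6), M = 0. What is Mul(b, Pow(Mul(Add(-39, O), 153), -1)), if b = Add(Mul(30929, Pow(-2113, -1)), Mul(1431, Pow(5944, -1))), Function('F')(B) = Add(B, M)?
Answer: Rational(10636369, 1695555720) ≈ 0.0062731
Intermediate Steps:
Function('F')(B) = B (Function('F')(B) = Add(B, 0) = B)
O = 24 (O = Mul(4, 6) = 24)
b = Rational(-180818273, 12559672) (b = Add(Mul(30929, Rational(-1, 2113)), Mul(1431, Rational(1, 5944))) = Add(Rational(-30929, 2113), Rational(1431, 5944)) = Rational(-180818273, 12559672) ≈ -14.397)
Mul(b, Pow(Mul(Add(-39, O), 153), -1)) = Mul(Rational(-180818273, 12559672), Pow(Mul(Add(-39, 24), 153), -1)) = Mul(Rational(-180818273, 12559672), Pow(Mul(-15, 153), -1)) = Mul(Rational(-180818273, 12559672), Pow(-2295, -1)) = Mul(Rational(-180818273, 12559672), Rational(-1, 2295)) = Rational(10636369, 1695555720)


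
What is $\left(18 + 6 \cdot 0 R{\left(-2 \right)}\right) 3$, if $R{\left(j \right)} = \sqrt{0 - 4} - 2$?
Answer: $54$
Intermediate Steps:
$R{\left(j \right)} = -2 + 2 i$ ($R{\left(j \right)} = \sqrt{-4} - 2 = 2 i - 2 = -2 + 2 i$)
$\left(18 + 6 \cdot 0 R{\left(-2 \right)}\right) 3 = \left(18 + 6 \cdot 0 \left(-2 + 2 i\right)\right) 3 = \left(18 + 0 \left(-2 + 2 i\right)\right) 3 = \left(18 + 0\right) 3 = 18 \cdot 3 = 54$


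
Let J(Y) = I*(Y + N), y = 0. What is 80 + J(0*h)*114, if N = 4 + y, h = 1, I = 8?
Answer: 3728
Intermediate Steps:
N = 4 (N = 4 + 0 = 4)
J(Y) = 32 + 8*Y (J(Y) = 8*(Y + 4) = 8*(4 + Y) = 32 + 8*Y)
80 + J(0*h)*114 = 80 + (32 + 8*(0*1))*114 = 80 + (32 + 8*0)*114 = 80 + (32 + 0)*114 = 80 + 32*114 = 80 + 3648 = 3728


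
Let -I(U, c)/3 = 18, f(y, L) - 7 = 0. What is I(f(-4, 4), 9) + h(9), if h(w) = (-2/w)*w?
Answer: -56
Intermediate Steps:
h(w) = -2
f(y, L) = 7 (f(y, L) = 7 + 0 = 7)
I(U, c) = -54 (I(U, c) = -3*18 = -54)
I(f(-4, 4), 9) + h(9) = -54 - 2 = -56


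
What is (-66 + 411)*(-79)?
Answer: -27255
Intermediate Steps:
(-66 + 411)*(-79) = 345*(-79) = -27255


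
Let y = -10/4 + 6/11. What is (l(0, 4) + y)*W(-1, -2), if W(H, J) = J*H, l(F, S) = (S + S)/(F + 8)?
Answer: -21/11 ≈ -1.9091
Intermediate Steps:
l(F, S) = 2*S/(8 + F) (l(F, S) = (2*S)/(8 + F) = 2*S/(8 + F))
W(H, J) = H*J
y = -43/22 (y = -10*¼ + 6*(1/11) = -5/2 + 6/11 = -43/22 ≈ -1.9545)
(l(0, 4) + y)*W(-1, -2) = (2*4/(8 + 0) - 43/22)*(-1*(-2)) = (2*4/8 - 43/22)*2 = (2*4*(⅛) - 43/22)*2 = (1 - 43/22)*2 = -21/22*2 = -21/11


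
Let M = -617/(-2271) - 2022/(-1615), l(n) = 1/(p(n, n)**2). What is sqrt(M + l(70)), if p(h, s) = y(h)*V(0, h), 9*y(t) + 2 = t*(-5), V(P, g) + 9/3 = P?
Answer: sqrt(2539712145622904745)/1291018080 ≈ 1.2344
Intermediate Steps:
V(P, g) = -3 + P
y(t) = -2/9 - 5*t/9 (y(t) = -2/9 + (t*(-5))/9 = -2/9 + (-5*t)/9 = -2/9 - 5*t/9)
p(h, s) = 2/3 + 5*h/3 (p(h, s) = (-2/9 - 5*h/9)*(-3 + 0) = (-2/9 - 5*h/9)*(-3) = 2/3 + 5*h/3)
l(n) = (2/3 + 5*n/3)**(-2) (l(n) = 1/((2/3 + 5*n/3)**2) = (2/3 + 5*n/3)**(-2))
M = 5588417/3667665 (M = -617*(-1/2271) - 2022*(-1/1615) = 617/2271 + 2022/1615 = 5588417/3667665 ≈ 1.5237)
sqrt(M + l(70)) = sqrt(5588417/3667665 + 9/(2 + 5*70)**2) = sqrt(5588417/3667665 + 9/(2 + 350)**2) = sqrt(5588417/3667665 + 9/352**2) = sqrt(5588417/3667665 + 9*(1/123904)) = sqrt(5588417/3667665 + 9/123904) = sqrt(692460228953/454438364160) = sqrt(2539712145622904745)/1291018080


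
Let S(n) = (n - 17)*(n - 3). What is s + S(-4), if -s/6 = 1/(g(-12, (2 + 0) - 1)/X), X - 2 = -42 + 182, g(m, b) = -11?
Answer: 2469/11 ≈ 224.45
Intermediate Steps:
X = 142 (X = 2 + (-42 + 182) = 2 + 140 = 142)
s = 852/11 (s = -6/((-11/142)) = -6/((-11*1/142)) = -6/(-11/142) = -6*(-142/11) = 852/11 ≈ 77.455)
S(n) = (-17 + n)*(-3 + n)
s + S(-4) = 852/11 + (51 + (-4)² - 20*(-4)) = 852/11 + (51 + 16 + 80) = 852/11 + 147 = 2469/11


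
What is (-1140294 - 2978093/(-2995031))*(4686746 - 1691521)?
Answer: -10229331061460624725/2995031 ≈ -3.4154e+12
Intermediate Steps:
(-1140294 - 2978093/(-2995031))*(4686746 - 1691521) = (-1140294 - 2978093*(-1/2995031))*2995225 = (-1140294 + 2978093/2995031)*2995225 = -3415212901021/2995031*2995225 = -10229331061460624725/2995031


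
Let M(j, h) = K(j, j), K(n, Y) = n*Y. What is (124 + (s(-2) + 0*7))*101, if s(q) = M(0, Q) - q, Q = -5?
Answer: 12726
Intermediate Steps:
K(n, Y) = Y*n
M(j, h) = j**2 (M(j, h) = j*j = j**2)
s(q) = -q (s(q) = 0**2 - q = 0 - q = -q)
(124 + (s(-2) + 0*7))*101 = (124 + (-1*(-2) + 0*7))*101 = (124 + (2 + 0))*101 = (124 + 2)*101 = 126*101 = 12726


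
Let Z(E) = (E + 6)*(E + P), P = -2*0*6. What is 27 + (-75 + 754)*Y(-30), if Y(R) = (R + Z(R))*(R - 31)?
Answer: -28579083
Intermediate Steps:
P = 0 (P = 0*6 = 0)
Z(E) = E*(6 + E) (Z(E) = (E + 6)*(E + 0) = (6 + E)*E = E*(6 + E))
Y(R) = (-31 + R)*(R + R*(6 + R)) (Y(R) = (R + R*(6 + R))*(R - 31) = (R + R*(6 + R))*(-31 + R) = (-31 + R)*(R + R*(6 + R)))
27 + (-75 + 754)*Y(-30) = 27 + (-75 + 754)*(-30*(-217 + (-30)² - 24*(-30))) = 27 + 679*(-30*(-217 + 900 + 720)) = 27 + 679*(-30*1403) = 27 + 679*(-42090) = 27 - 28579110 = -28579083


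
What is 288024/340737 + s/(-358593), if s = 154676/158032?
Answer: 1360169001775601/1609106885781276 ≈ 0.84529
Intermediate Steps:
s = 38669/39508 (s = 154676*(1/158032) = 38669/39508 ≈ 0.97876)
288024/340737 + s/(-358593) = 288024/340737 + (38669/39508)/(-358593) = 288024*(1/340737) + (38669/39508)*(-1/358593) = 96008/113579 - 38669/14167292244 = 1360169001775601/1609106885781276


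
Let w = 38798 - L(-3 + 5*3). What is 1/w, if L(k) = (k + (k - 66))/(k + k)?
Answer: 4/155199 ≈ 2.5773e-5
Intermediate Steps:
L(k) = (-66 + 2*k)/(2*k) (L(k) = (k + (-66 + k))/((2*k)) = (-66 + 2*k)*(1/(2*k)) = (-66 + 2*k)/(2*k))
w = 155199/4 (w = 38798 - (-33 + (-3 + 5*3))/(-3 + 5*3) = 38798 - (-33 + (-3 + 15))/(-3 + 15) = 38798 - (-33 + 12)/12 = 38798 - (-21)/12 = 38798 - 1*(-7/4) = 38798 + 7/4 = 155199/4 ≈ 38800.)
1/w = 1/(155199/4) = 4/155199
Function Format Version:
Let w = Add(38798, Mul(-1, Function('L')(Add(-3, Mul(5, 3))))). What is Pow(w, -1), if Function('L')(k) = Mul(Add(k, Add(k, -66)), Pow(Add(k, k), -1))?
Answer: Rational(4, 155199) ≈ 2.5773e-5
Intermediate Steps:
Function('L')(k) = Mul(Rational(1, 2), Pow(k, -1), Add(-66, Mul(2, k))) (Function('L')(k) = Mul(Add(k, Add(-66, k)), Pow(Mul(2, k), -1)) = Mul(Add(-66, Mul(2, k)), Mul(Rational(1, 2), Pow(k, -1))) = Mul(Rational(1, 2), Pow(k, -1), Add(-66, Mul(2, k))))
w = Rational(155199, 4) (w = Add(38798, Mul(-1, Mul(Pow(Add(-3, Mul(5, 3)), -1), Add(-33, Add(-3, Mul(5, 3)))))) = Add(38798, Mul(-1, Mul(Pow(Add(-3, 15), -1), Add(-33, Add(-3, 15))))) = Add(38798, Mul(-1, Mul(Pow(12, -1), Add(-33, 12)))) = Add(38798, Mul(-1, Mul(Rational(1, 12), -21))) = Add(38798, Mul(-1, Rational(-7, 4))) = Add(38798, Rational(7, 4)) = Rational(155199, 4) ≈ 38800.)
Pow(w, -1) = Pow(Rational(155199, 4), -1) = Rational(4, 155199)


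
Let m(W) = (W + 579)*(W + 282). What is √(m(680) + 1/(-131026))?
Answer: √424345584998118/18718 ≈ 1100.5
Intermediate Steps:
m(W) = (282 + W)*(579 + W) (m(W) = (579 + W)*(282 + W) = (282 + W)*(579 + W))
√(m(680) + 1/(-131026)) = √((163278 + 680² + 861*680) + 1/(-131026)) = √((163278 + 462400 + 585480) - 1/131026) = √(1211158 - 1/131026) = √(158693188107/131026) = √424345584998118/18718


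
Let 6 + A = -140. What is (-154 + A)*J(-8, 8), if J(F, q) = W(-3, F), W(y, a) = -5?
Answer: 1500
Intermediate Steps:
J(F, q) = -5
A = -146 (A = -6 - 140 = -146)
(-154 + A)*J(-8, 8) = (-154 - 146)*(-5) = -300*(-5) = 1500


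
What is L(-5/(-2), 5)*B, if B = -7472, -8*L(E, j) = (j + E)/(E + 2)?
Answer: 4670/3 ≈ 1556.7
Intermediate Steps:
L(E, j) = -(E + j)/(8*(2 + E)) (L(E, j) = -(j + E)/(8*(E + 2)) = -(E + j)/(8*(2 + E)))
L(-5/(-2), 5)*B = ((-(-5)/(-2) - 1*5)/(8*(2 - 5/(-2))))*(-7472) = ((-(-5)*(-1)/2 - 5)/(8*(2 - 5*(-½))))*(-7472) = ((-1*5/2 - 5)/(8*(2 + 5/2)))*(-7472) = ((-5/2 - 5)/(8*(9/2)))*(-7472) = ((⅛)*(2/9)*(-15/2))*(-7472) = -5/24*(-7472) = 4670/3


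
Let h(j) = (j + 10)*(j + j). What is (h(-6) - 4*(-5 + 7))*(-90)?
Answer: 5040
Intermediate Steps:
h(j) = 2*j*(10 + j) (h(j) = (10 + j)*(2*j) = 2*j*(10 + j))
(h(-6) - 4*(-5 + 7))*(-90) = (2*(-6)*(10 - 6) - 4*(-5 + 7))*(-90) = (2*(-6)*4 - 4*2)*(-90) = (-48 - 8)*(-90) = -56*(-90) = 5040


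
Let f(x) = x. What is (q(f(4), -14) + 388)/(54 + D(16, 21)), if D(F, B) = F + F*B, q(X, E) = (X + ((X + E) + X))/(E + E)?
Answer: 5433/5684 ≈ 0.95584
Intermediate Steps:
q(X, E) = (E + 3*X)/(2*E) (q(X, E) = (X + ((E + X) + X))/((2*E)) = (X + (E + 2*X))*(1/(2*E)) = (E + 3*X)*(1/(2*E)) = (E + 3*X)/(2*E))
D(F, B) = F + B*F
(q(f(4), -14) + 388)/(54 + D(16, 21)) = ((½)*(-14 + 3*4)/(-14) + 388)/(54 + 16*(1 + 21)) = ((½)*(-1/14)*(-14 + 12) + 388)/(54 + 16*22) = ((½)*(-1/14)*(-2) + 388)/(54 + 352) = (1/14 + 388)/406 = (5433/14)*(1/406) = 5433/5684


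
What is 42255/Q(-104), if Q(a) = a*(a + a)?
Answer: 42255/21632 ≈ 1.9534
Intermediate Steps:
Q(a) = 2*a² (Q(a) = a*(2*a) = 2*a²)
42255/Q(-104) = 42255/((2*(-104)²)) = 42255/((2*10816)) = 42255/21632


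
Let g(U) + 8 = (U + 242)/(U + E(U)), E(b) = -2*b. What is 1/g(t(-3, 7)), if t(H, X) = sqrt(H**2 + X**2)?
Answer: 261/26933 - 121*sqrt(58)/26933 ≈ -0.024524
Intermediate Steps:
g(U) = -8 - (242 + U)/U (g(U) = -8 + (U + 242)/(U - 2*U) = -8 + (242 + U)/((-U)) = -8 + (242 + U)*(-1/U) = -8 - (242 + U)/U)
1/g(t(-3, 7)) = 1/(-9 - 242/sqrt((-3)**2 + 7**2)) = 1/(-9 - 242/sqrt(9 + 49)) = 1/(-9 - 242*sqrt(58)/58) = 1/(-9 - 121*sqrt(58)/29)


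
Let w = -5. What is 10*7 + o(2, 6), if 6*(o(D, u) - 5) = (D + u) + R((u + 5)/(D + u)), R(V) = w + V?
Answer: 3635/48 ≈ 75.729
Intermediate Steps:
R(V) = -5 + V
o(D, u) = 25/6 + D/6 + u/6 + (5 + u)/(6*(D + u)) (o(D, u) = 5 + ((D + u) + (-5 + (u + 5)/(D + u)))/6 = 5 + ((D + u) + (-5 + (5 + u)/(D + u)))/6 = 5 + (-5 + D + u + (5 + u)/(D + u))/6 = 5 + (-⅚ + D/6 + u/6 + (5 + u)/(6*(D + u))) = 25/6 + D/6 + u/6 + (5 + u)/(6*(D + u)))
10*7 + o(2, 6) = 10*7 + (5 - 5*2 - 4*6 + (2 + 6)*(30 + 2 + 6))/(6*(2 + 6)) = 70 + (⅙)*(5 - 10 - 24 + 8*38)/8 = 70 + (⅙)*(⅛)*(5 - 10 - 24 + 304) = 70 + (⅙)*(⅛)*275 = 70 + 275/48 = 3635/48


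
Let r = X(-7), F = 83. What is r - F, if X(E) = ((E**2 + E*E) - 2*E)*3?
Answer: 253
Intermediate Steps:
X(E) = -6*E + 6*E**2 (X(E) = ((E**2 + E**2) - 2*E)*3 = (2*E**2 - 2*E)*3 = (-2*E + 2*E**2)*3 = -6*E + 6*E**2)
r = 336 (r = 6*(-7)*(-1 - 7) = 6*(-7)*(-8) = 336)
r - F = 336 - 1*83 = 336 - 83 = 253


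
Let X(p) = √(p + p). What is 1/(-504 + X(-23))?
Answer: -252/127031 - I*√46/254062 ≈ -0.0019838 - 2.6696e-5*I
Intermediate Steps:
X(p) = √2*√p (X(p) = √(2*p) = √2*√p)
1/(-504 + X(-23)) = 1/(-504 + √2*√(-23)) = 1/(-504 + √2*(I*√23)) = 1/(-504 + I*√46)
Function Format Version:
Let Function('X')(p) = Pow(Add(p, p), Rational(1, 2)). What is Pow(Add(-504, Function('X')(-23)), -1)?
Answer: Add(Rational(-252, 127031), Mul(Rational(-1, 254062), I, Pow(46, Rational(1, 2)))) ≈ Add(-0.0019838, Mul(-2.6696e-5, I))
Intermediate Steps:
Function('X')(p) = Mul(Pow(2, Rational(1, 2)), Pow(p, Rational(1, 2))) (Function('X')(p) = Pow(Mul(2, p), Rational(1, 2)) = Mul(Pow(2, Rational(1, 2)), Pow(p, Rational(1, 2))))
Pow(Add(-504, Function('X')(-23)), -1) = Pow(Add(-504, Mul(Pow(2, Rational(1, 2)), Pow(-23, Rational(1, 2)))), -1) = Pow(Add(-504, Mul(Pow(2, Rational(1, 2)), Mul(I, Pow(23, Rational(1, 2))))), -1) = Pow(Add(-504, Mul(I, Pow(46, Rational(1, 2)))), -1)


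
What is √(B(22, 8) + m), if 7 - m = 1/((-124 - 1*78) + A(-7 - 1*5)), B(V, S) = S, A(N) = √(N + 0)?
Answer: √2*√((3031 - 30*I*√3)/(101 - I*√3))/2 ≈ 3.8736 + 1.0955e-5*I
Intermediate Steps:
A(N) = √N
m = 7 - 1/(-202 + 2*I*√3) (m = 7 - 1/((-124 - 1*78) + √(-7 - 1*5)) = 7 - 1/((-124 - 78) + √(-7 - 5)) = 7 - 1/(-202 + √(-12)) = 7 - 1/(-202 + 2*I*√3) ≈ 7.005 + 8.4871e-5*I)
√(B(22, 8) + m) = √(8 + (142957/20408 + I*√3/20408)) = √(306221/20408 + I*√3/20408)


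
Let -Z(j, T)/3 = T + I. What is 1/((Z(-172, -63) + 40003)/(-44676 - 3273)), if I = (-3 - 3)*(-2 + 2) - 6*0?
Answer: -47949/40192 ≈ -1.1930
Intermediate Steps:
I = 0 (I = -6*0 + 0 = 0 + 0 = 0)
Z(j, T) = -3*T (Z(j, T) = -3*(T + 0) = -3*T)
1/((Z(-172, -63) + 40003)/(-44676 - 3273)) = 1/((-3*(-63) + 40003)/(-44676 - 3273)) = 1/((189 + 40003)/(-47949)) = 1/(40192*(-1/47949)) = 1/(-40192/47949) = -47949/40192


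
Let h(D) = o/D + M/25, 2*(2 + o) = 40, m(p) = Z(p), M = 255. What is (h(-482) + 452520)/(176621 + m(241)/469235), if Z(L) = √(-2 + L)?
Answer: 8872782054497756870865/3463016984439345798767 - 25587330400281*√239/827661059281003645905313 ≈ 2.5622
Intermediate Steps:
m(p) = √(-2 + p)
o = 18 (o = -2 + (½)*40 = -2 + 20 = 18)
h(D) = 51/5 + 18/D (h(D) = 18/D + 255/25 = 18/D + 255*(1/25) = 18/D + 51/5 = 51/5 + 18/D)
(h(-482) + 452520)/(176621 + m(241)/469235) = ((51/5 + 18/(-482)) + 452520)/(176621 + √(-2 + 241)/469235) = ((51/5 + 18*(-1/482)) + 452520)/(176621 + √239*(1/469235)) = ((51/5 - 9/241) + 452520)/(176621 + √239/469235) = (12246/1205 + 452520)/(176621 + √239/469235) = 545298846/(1205*(176621 + √239/469235))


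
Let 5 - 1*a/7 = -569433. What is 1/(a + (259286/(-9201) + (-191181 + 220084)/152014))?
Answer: 1398680814/5575194888372223 ≈ 2.5088e-7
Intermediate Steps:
a = 3986066 (a = 35 - 7*(-569433) = 35 + 3986031 = 3986066)
1/(a + (259286/(-9201) + (-191181 + 220084)/152014)) = 1/(3986066 + (259286/(-9201) + (-191181 + 220084)/152014)) = 1/(3986066 + (259286*(-1/9201) + 28903*(1/152014))) = 1/(3986066 + (-259286/9201 + 28903/152014)) = 1/(3986066 - 39149165501/1398680814) = 1/(5575194888372223/1398680814) = 1398680814/5575194888372223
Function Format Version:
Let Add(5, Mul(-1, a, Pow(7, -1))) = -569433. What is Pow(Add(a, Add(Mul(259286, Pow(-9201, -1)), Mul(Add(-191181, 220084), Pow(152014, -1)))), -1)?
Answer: Rational(1398680814, 5575194888372223) ≈ 2.5088e-7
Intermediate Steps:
a = 3986066 (a = Add(35, Mul(-7, -569433)) = Add(35, 3986031) = 3986066)
Pow(Add(a, Add(Mul(259286, Pow(-9201, -1)), Mul(Add(-191181, 220084), Pow(152014, -1)))), -1) = Pow(Add(3986066, Add(Mul(259286, Pow(-9201, -1)), Mul(Add(-191181, 220084), Pow(152014, -1)))), -1) = Pow(Add(3986066, Add(Mul(259286, Rational(-1, 9201)), Mul(28903, Rational(1, 152014)))), -1) = Pow(Add(3986066, Add(Rational(-259286, 9201), Rational(28903, 152014))), -1) = Pow(Add(3986066, Rational(-39149165501, 1398680814)), -1) = Pow(Rational(5575194888372223, 1398680814), -1) = Rational(1398680814, 5575194888372223)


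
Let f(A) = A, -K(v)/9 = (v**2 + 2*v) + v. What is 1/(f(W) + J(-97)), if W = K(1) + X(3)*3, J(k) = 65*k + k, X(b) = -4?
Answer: -1/6450 ≈ -0.00015504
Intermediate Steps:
J(k) = 66*k
K(v) = -27*v - 9*v**2 (K(v) = -9*((v**2 + 2*v) + v) = -9*(v**2 + 3*v) = -27*v - 9*v**2)
W = -48 (W = -9*1*(3 + 1) - 4*3 = -9*1*4 - 12 = -36 - 12 = -48)
1/(f(W) + J(-97)) = 1/(-48 + 66*(-97)) = 1/(-48 - 6402) = 1/(-6450) = -1/6450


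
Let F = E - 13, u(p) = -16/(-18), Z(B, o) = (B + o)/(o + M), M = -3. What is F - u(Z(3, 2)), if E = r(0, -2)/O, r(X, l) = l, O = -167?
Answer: -20857/1503 ≈ -13.877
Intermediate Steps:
Z(B, o) = (B + o)/(-3 + o) (Z(B, o) = (B + o)/(o - 3) = (B + o)/(-3 + o))
E = 2/167 (E = -2/(-167) = -2*(-1/167) = 2/167 ≈ 0.011976)
u(p) = 8/9 (u(p) = -16*(-1/18) = 8/9)
F = -2169/167 (F = 2/167 - 13 = -2169/167 ≈ -12.988)
F - u(Z(3, 2)) = -2169/167 - 1*8/9 = -2169/167 - 8/9 = -20857/1503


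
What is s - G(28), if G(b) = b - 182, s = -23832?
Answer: -23678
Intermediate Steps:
G(b) = -182 + b
s - G(28) = -23832 - (-182 + 28) = -23832 - 1*(-154) = -23832 + 154 = -23678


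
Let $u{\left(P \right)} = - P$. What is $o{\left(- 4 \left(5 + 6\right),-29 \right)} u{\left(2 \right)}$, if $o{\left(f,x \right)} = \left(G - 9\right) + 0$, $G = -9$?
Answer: $36$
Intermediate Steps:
$o{\left(f,x \right)} = -18$ ($o{\left(f,x \right)} = \left(-9 - 9\right) + 0 = -18 + 0 = -18$)
$o{\left(- 4 \left(5 + 6\right),-29 \right)} u{\left(2 \right)} = - 18 \left(\left(-1\right) 2\right) = \left(-18\right) \left(-2\right) = 36$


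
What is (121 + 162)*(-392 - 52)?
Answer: -125652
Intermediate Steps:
(121 + 162)*(-392 - 52) = 283*(-444) = -125652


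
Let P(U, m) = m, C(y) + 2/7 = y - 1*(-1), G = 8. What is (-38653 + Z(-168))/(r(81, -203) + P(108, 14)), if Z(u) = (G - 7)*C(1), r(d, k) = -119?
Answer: 270559/735 ≈ 368.11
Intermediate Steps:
C(y) = 5/7 + y (C(y) = -2/7 + (y - 1*(-1)) = -2/7 + (y + 1) = -2/7 + (1 + y) = 5/7 + y)
Z(u) = 12/7 (Z(u) = (8 - 7)*(5/7 + 1) = 1*(12/7) = 12/7)
(-38653 + Z(-168))/(r(81, -203) + P(108, 14)) = (-38653 + 12/7)/(-119 + 14) = -270559/7/(-105) = -270559/7*(-1/105) = 270559/735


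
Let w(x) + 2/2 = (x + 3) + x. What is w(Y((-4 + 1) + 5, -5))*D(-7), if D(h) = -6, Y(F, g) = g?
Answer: 48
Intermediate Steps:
w(x) = 2 + 2*x (w(x) = -1 + ((x + 3) + x) = -1 + ((3 + x) + x) = -1 + (3 + 2*x) = 2 + 2*x)
w(Y((-4 + 1) + 5, -5))*D(-7) = (2 + 2*(-5))*(-6) = (2 - 10)*(-6) = -8*(-6) = 48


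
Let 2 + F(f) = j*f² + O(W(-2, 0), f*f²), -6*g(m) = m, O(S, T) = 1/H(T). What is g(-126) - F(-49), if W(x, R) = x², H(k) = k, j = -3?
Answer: 850131675/117649 ≈ 7226.0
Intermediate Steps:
O(S, T) = 1/T
g(m) = -m/6
F(f) = -2 + f⁻³ - 3*f² (F(f) = -2 + (-3*f² + 1/(f*f²)) = -2 + (-3*f² + 1/(f³)) = -2 + (-3*f² + f⁻³) = -2 + (f⁻³ - 3*f²) = -2 + f⁻³ - 3*f²)
g(-126) - F(-49) = -⅙*(-126) - (-2 + (-49)⁻³ - 3*(-49)²) = 21 - (-2 - 1/117649 - 3*2401) = 21 - (-2 - 1/117649 - 7203) = 21 - 1*(-847661046/117649) = 21 + 847661046/117649 = 850131675/117649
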